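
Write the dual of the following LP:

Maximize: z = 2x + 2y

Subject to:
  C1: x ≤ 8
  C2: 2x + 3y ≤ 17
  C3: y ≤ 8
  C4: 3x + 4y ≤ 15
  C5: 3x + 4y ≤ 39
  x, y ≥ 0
Minimize: z = 8y1 + 17y2 + 8y3 + 15y4 + 39y5

Subject to:
  C1: -y1 - 2y2 - 3y4 - 3y5 ≤ -2
  C2: -3y2 - y3 - 4y4 - 4y5 ≤ -2
  y1, y2, y3, y4, y5 ≥ 0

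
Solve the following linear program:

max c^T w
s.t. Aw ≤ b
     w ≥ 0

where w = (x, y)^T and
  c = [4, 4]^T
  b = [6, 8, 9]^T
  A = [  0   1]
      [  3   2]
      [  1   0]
x = 0, y = 4, z = 16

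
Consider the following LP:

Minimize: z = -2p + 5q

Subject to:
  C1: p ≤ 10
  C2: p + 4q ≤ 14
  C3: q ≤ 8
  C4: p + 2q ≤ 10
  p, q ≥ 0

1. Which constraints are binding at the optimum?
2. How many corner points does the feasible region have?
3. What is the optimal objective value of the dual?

1. C1, C4, q ≥ 0
2. 4
3. -20 (by strong duality, equal to the primal optimum)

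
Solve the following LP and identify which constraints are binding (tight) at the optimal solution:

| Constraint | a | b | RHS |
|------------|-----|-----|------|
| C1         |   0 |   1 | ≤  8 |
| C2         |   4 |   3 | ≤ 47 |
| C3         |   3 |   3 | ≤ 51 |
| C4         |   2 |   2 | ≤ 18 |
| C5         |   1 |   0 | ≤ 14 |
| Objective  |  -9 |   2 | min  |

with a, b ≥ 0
Optimal: a = 9, b = 0
Binding: C4, b ≥ 0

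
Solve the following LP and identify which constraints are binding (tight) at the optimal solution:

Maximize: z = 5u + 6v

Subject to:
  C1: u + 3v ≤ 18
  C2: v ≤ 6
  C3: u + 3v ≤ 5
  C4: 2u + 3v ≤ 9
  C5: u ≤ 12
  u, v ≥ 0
Optimal: u = 4.5, v = 0
Slack at optimum:
  C1: slack = 13.5
  C2: slack = 6
  C3: slack = 0.5
  C4: slack = 0 (binding)
  C5: slack = 7.5
  u ≥ 0: u = 4.5
  v ≥ 0: v = 0 (binding)
Binding constraints: C4, v ≥ 0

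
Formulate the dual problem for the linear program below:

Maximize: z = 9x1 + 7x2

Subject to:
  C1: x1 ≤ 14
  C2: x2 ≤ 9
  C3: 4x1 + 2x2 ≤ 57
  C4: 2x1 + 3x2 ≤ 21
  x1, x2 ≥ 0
Minimize: z = 14y1 + 9y2 + 57y3 + 21y4

Subject to:
  C1: -y1 - 4y3 - 2y4 ≤ -9
  C2: -y2 - 2y3 - 3y4 ≤ -7
  y1, y2, y3, y4 ≥ 0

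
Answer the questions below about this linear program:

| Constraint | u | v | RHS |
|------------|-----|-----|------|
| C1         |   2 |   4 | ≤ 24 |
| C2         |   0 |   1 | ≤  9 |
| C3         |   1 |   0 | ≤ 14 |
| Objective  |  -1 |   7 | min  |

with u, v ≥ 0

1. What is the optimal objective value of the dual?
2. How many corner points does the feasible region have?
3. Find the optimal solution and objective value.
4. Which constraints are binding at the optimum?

1. -12 (by strong duality, equal to the primal optimum)
2. 3
3. u = 12, v = 0, z = -12
4. C1, v ≥ 0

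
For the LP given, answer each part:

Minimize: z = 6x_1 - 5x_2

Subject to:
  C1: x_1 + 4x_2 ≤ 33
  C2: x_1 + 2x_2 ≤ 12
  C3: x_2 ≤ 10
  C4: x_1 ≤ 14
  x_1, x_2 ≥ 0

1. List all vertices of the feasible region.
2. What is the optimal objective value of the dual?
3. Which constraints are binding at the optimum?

1. (0, 0), (12, 0), (0, 6)
2. -30 (by strong duality, equal to the primal optimum)
3. C2, x_1 ≥ 0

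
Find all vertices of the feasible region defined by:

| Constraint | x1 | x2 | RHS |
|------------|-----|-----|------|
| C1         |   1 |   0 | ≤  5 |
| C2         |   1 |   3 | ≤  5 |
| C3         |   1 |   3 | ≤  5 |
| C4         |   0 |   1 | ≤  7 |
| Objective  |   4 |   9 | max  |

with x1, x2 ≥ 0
Each vertex is the intersection of two constraint boundaries that also satisfies all remaining constraints:
  x1 = 0 and x2 = 0 → (0, 0)
  x1 = 5 and x1 + 3x2 = 5 → (5, 0)
  x1 + 3x2 = 5 and x1 = 0 → (0, 1.667)

Vertices: (0, 0), (5, 0), (0, 1.667)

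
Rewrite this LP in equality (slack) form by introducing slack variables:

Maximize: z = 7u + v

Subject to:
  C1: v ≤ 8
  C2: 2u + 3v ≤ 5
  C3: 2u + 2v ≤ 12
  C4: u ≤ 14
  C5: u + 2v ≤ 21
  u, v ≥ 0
max z = 7u + v

s.t.
  v + s1 = 8
  2u + 3v + s2 = 5
  2u + 2v + s3 = 12
  u + s4 = 14
  u + 2v + s5 = 21
  u, v, s1, s2, s3, s4, s5 ≥ 0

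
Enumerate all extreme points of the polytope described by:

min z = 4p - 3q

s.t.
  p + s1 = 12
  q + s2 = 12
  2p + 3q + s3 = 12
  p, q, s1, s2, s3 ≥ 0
Each vertex is the intersection of two constraint boundaries that also satisfies all remaining constraints:
  p = 0 and q = 0 → (0, 0)
  2p + 3q = 12 and q = 0 → (6, 0)
  2p + 3q = 12 and p = 0 → (0, 4)

Vertices: (0, 0), (6, 0), (0, 4)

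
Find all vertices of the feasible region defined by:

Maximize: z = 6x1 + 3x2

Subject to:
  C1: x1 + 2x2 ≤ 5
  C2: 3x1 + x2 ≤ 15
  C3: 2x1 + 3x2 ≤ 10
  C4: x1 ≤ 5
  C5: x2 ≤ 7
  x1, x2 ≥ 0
Each vertex is the intersection of two constraint boundaries that also satisfies all remaining constraints:
  x1 = 0 and x2 = 0 → (0, 0)
  x1 + 2x2 = 5 and 3x1 + x2 = 15 → (5, 0)
  x1 + 2x2 = 5 and x1 = 0 → (0, 2.5)

Vertices: (0, 0), (5, 0), (0, 2.5)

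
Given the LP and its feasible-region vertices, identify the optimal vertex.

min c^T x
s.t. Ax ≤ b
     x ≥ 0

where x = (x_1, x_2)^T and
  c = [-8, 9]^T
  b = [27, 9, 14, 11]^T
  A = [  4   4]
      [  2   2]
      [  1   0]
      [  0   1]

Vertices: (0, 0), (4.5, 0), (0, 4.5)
(4.5, 0) with z = -36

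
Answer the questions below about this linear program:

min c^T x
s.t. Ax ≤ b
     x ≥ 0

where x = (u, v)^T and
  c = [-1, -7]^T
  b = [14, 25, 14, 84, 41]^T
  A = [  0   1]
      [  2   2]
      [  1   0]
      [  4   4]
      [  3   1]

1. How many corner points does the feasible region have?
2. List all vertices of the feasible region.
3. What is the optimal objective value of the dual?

1. 3
2. (0, 0), (12.5, 0), (0, 12.5)
3. -87.5 (by strong duality, equal to the primal optimum)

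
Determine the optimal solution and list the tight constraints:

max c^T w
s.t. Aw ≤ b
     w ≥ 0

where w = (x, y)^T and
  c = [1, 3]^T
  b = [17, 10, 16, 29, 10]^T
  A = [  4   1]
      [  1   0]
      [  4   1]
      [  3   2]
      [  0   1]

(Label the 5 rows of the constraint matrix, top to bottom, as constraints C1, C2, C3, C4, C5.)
Optimal: x = 1.5, y = 10
Slack at optimum:
  C1: slack = 1
  C2: slack = 8.5
  C3: slack = 0 (binding)
  C4: slack = 4.5
  C5: slack = 0 (binding)
  x ≥ 0: x = 1.5
  y ≥ 0: y = 10
Binding constraints: C3, C5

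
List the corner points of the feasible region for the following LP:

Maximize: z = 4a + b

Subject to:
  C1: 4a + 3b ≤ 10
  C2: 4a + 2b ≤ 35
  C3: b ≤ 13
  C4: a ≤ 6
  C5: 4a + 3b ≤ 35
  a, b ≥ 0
Each vertex is the intersection of two constraint boundaries that also satisfies all remaining constraints:
  a = 0 and b = 0 → (0, 0)
  4a + 3b = 10 and b = 0 → (2.5, 0)
  4a + 3b = 10 and a = 0 → (0, 3.333)

Vertices: (0, 0), (2.5, 0), (0, 3.333)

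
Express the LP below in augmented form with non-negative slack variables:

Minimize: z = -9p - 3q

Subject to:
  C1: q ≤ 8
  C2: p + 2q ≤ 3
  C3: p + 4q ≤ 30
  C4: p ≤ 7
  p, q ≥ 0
min z = -9p - 3q

s.t.
  q + s1 = 8
  p + 2q + s2 = 3
  p + 4q + s3 = 30
  p + s4 = 7
  p, q, s1, s2, s3, s4 ≥ 0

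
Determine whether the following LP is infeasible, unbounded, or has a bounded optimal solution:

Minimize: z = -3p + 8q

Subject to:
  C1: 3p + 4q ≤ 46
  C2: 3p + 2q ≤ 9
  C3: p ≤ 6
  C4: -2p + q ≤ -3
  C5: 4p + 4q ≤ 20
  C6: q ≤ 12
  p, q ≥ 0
The point (3, 0) satisfies every constraint, so the LP is feasible; the constraints give p ≤ 6 and q ≤ 12, which with p, q ≥ 0 keep the feasible region inside a bounded box. A feasible, bounded LP attains a finite optimum at a vertex.

The LP has an optimal solution: (3, 0) with z = -9.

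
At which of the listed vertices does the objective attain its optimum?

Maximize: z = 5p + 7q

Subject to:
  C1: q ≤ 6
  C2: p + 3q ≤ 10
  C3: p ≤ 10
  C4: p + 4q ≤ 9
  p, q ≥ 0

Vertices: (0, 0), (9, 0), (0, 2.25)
Evaluating z = 5p + 7q at each vertex:
  (0, 0): z = 0
  (9, 0): z = 45
  (0, 2.25): z = 15.75

The largest value is z = 45, attained at (9, 0).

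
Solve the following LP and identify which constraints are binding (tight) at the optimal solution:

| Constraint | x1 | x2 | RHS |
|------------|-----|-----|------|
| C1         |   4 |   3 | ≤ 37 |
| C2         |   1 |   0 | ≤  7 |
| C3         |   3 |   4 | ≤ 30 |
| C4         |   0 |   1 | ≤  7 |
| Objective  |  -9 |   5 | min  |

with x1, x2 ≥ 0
Optimal: x1 = 7, x2 = 0
Binding: C2, x2 ≥ 0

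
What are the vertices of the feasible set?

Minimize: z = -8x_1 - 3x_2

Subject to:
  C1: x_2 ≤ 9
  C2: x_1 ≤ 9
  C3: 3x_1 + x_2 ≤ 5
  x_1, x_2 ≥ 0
Each vertex is the intersection of two constraint boundaries that also satisfies all remaining constraints:
  x_1 = 0 and x_2 = 0 → (0, 0)
  3x_1 + x_2 = 5 and x_2 = 0 → (1.667, 0)
  3x_1 + x_2 = 5 and x_1 = 0 → (0, 5)

Vertices: (0, 0), (1.667, 0), (0, 5)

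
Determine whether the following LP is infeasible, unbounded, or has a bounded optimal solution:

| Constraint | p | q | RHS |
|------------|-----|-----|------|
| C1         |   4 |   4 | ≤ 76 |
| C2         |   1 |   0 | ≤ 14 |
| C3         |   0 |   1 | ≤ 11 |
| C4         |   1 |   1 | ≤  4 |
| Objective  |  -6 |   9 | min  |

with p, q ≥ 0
The point (4, 0) satisfies every constraint, so the LP is feasible; the constraints give p ≤ 14 and q ≤ 11, which with p, q ≥ 0 keep the feasible region inside a bounded box. A feasible, bounded LP attains a finite optimum at a vertex.

Bounded optimum: z* = -24 at (4, 0).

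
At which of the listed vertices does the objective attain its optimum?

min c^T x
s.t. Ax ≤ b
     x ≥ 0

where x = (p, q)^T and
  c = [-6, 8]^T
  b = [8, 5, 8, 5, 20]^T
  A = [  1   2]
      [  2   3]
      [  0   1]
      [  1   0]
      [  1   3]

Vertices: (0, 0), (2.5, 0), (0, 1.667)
(2.5, 0) with z = -15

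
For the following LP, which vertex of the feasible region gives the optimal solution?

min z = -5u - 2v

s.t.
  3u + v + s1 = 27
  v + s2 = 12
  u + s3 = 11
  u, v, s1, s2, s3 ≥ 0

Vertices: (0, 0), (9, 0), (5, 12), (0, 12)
Evaluating z = -5u - 2v at each vertex:
  (0, 0): z = 0
  (9, 0): z = -45
  (5, 12): z = -49
  (0, 12): z = -24

The smallest value is z = -49, attained at (5, 12).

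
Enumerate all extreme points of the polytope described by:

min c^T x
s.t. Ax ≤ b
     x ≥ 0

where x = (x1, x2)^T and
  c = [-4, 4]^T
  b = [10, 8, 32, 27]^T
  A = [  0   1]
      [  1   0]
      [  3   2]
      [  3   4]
Each vertex is the intersection of two constraint boundaries that also satisfies all remaining constraints:
  x1 = 0 and x2 = 0 → (0, 0)
  x1 = 8 and x2 = 0 → (8, 0)
  x1 = 8 and 3x1 + 4x2 = 27 → (8, 0.75)
  3x1 + 4x2 = 27 and x1 = 0 → (0, 6.75)

Vertices: (0, 0), (8, 0), (8, 0.75), (0, 6.75)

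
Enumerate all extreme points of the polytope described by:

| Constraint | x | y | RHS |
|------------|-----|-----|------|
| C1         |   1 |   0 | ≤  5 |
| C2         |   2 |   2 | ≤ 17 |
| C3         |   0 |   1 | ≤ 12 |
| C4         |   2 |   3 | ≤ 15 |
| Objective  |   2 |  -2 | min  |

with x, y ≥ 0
Each vertex is the intersection of two constraint boundaries that also satisfies all remaining constraints:
  x = 0 and y = 0 → (0, 0)
  x = 5 and y = 0 → (5, 0)
  x = 5 and 2x + 3y = 15 → (5, 1.667)
  2x + 3y = 15 and x = 0 → (0, 5)

Vertices: (0, 0), (5, 0), (5, 1.667), (0, 5)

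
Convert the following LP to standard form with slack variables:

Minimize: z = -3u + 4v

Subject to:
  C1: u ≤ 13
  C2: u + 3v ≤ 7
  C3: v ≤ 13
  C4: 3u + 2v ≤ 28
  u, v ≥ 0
min z = -3u + 4v

s.t.
  u + s1 = 13
  u + 3v + s2 = 7
  v + s3 = 13
  3u + 2v + s4 = 28
  u, v, s1, s2, s3, s4 ≥ 0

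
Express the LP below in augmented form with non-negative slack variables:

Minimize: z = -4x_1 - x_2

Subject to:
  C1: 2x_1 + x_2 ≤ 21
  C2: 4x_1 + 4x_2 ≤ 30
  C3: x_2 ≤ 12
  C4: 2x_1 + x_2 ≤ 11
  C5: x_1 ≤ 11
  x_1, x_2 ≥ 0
min z = -4x_1 - x_2

s.t.
  2x_1 + x_2 + s1 = 21
  4x_1 + 4x_2 + s2 = 30
  x_2 + s3 = 12
  2x_1 + x_2 + s4 = 11
  x_1 + s5 = 11
  x_1, x_2, s1, s2, s3, s4, s5 ≥ 0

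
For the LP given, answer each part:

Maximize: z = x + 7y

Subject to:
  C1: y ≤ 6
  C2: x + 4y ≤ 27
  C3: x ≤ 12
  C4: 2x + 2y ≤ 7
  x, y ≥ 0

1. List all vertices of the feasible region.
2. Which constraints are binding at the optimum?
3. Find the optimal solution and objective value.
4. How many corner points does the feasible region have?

1. (0, 0), (3.5, 0), (0, 3.5)
2. C4, x ≥ 0
3. x = 0, y = 3.5, z = 24.5
4. 3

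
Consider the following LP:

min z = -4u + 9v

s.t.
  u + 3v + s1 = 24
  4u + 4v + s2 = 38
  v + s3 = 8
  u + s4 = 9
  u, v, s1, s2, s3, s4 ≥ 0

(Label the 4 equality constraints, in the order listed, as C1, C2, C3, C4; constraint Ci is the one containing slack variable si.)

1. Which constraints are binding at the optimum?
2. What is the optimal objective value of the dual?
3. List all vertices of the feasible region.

1. C4, v ≥ 0
2. -36 (by strong duality, equal to the primal optimum)
3. (0, 0), (9, 0), (9, 0.5), (2.25, 7.25), (0, 8)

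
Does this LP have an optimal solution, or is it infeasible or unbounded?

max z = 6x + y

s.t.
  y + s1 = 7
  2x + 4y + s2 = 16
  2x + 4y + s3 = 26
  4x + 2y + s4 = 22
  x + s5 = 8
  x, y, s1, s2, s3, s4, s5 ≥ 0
The point (5.5, 0) satisfies every constraint, so the LP is feasible; the constraints give x ≤ 8 and y ≤ 7, which with x, y ≥ 0 keep the feasible region inside a bounded box. A feasible, bounded LP attains a finite optimum at a vertex.

Evaluating z = 6x + y at each vertex:
  (0, 0): z = 0
  (5.5, 0): z = 33
  (4.667, 1.667): z = 29.67
  (0, 4): z = 4

Feasible with finite optimum z* = 33 at (5.5, 0).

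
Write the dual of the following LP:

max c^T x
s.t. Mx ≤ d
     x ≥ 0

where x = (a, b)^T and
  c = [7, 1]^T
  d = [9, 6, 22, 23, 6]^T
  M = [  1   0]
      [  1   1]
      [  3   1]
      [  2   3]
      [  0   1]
Minimize: z = 9y1 + 6y2 + 22y3 + 23y4 + 6y5

Subject to:
  C1: -y1 - y2 - 3y3 - 2y4 ≤ -7
  C2: -y2 - y3 - 3y4 - y5 ≤ -1
  y1, y2, y3, y4, y5 ≥ 0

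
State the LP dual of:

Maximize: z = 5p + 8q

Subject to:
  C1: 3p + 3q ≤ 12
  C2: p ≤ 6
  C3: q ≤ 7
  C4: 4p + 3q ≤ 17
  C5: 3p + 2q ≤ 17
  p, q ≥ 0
Minimize: z = 12y1 + 6y2 + 7y3 + 17y4 + 17y5

Subject to:
  C1: -3y1 - y2 - 4y4 - 3y5 ≤ -5
  C2: -3y1 - y3 - 3y4 - 2y5 ≤ -8
  y1, y2, y3, y4, y5 ≥ 0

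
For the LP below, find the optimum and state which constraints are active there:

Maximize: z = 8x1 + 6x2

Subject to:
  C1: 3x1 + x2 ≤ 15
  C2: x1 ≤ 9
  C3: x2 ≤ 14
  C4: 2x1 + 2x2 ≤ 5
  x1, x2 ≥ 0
Optimal: x1 = 2.5, x2 = 0
Slack at optimum:
  C1: slack = 7.5
  C2: slack = 6.5
  C3: slack = 14
  C4: slack = 0 (binding)
  x1 ≥ 0: x1 = 2.5
  x2 ≥ 0: x2 = 0 (binding)
Binding constraints: C4, x2 ≥ 0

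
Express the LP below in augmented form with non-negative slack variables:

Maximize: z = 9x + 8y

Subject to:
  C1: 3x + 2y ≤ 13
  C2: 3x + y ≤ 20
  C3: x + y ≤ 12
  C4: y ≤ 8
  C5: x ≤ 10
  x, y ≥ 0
max z = 9x + 8y

s.t.
  3x + 2y + s1 = 13
  3x + y + s2 = 20
  x + y + s3 = 12
  y + s4 = 8
  x + s5 = 10
  x, y, s1, s2, s3, s4, s5 ≥ 0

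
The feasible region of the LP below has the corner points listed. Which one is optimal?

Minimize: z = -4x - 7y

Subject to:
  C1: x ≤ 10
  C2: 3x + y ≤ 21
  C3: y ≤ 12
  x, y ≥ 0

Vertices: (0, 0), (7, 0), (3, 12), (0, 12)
Evaluating z = -4x - 7y at each vertex:
  (0, 0): z = 0
  (7, 0): z = -28
  (3, 12): z = -96
  (0, 12): z = -84

The smallest value is z = -96, attained at (3, 12).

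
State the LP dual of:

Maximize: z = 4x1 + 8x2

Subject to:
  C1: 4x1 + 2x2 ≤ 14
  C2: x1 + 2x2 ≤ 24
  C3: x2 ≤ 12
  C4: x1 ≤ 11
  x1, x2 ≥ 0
Minimize: z = 14y1 + 24y2 + 12y3 + 11y4

Subject to:
  C1: -4y1 - y2 - y4 ≤ -4
  C2: -2y1 - 2y2 - y3 ≤ -8
  y1, y2, y3, y4 ≥ 0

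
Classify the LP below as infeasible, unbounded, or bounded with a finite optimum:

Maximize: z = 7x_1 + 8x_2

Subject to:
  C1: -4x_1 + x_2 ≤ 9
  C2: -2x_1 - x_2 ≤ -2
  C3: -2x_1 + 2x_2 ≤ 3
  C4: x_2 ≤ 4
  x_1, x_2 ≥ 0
Feasible point: (1, 0) satisfies every constraint, so the LP is feasible.
Direction d = (1, 0): for each constraint row a, a·d ≤ 0 —
  (-4)(1) + (1)(0) = -4 ≤ 0
  (-2)(1) + (-1)(0) = -2 ≤ 0
  (-2)(1) + (2)(0) = -2 ≤ 0
  (0)(1) + (1)(0) = 0 ≤ 0
and d ≥ 0, so (1, 0) + t·d stays feasible for every t ≥ 0. Along this ray z = 7x_1 + 8x_2 changes by 7 per unit t, so z → +∞.

Unbounded — the objective can increase without bound over the feasible region.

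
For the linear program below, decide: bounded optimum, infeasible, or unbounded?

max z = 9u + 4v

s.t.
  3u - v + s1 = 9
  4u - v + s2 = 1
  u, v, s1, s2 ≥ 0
Feasible point: (0, 0) satisfies every constraint, so the LP is feasible.
Direction d = (0, 1): for each constraint row a, a·d ≤ 0 —
  (3)(0) + (-1)(1) = -1 ≤ 0
  (4)(0) + (-1)(1) = -1 ≤ 0
and d ≥ 0, so (0, 0) + t·d stays feasible for every t ≥ 0. Along this ray z = 9u + 4v changes by 4 per unit t, so z → +∞.

The LP is unbounded; z can be made arbitrarily large.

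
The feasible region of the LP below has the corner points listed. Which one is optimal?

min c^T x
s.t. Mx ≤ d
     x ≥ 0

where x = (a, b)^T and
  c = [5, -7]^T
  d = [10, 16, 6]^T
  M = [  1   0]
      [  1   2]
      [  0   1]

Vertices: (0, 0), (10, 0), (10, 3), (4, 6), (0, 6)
Evaluating z = 5a - 7b at each vertex:
  (0, 0): z = 0
  (10, 0): z = 50
  (10, 3): z = 29
  (4, 6): z = -22
  (0, 6): z = -42

The smallest value is z = -42, attained at (0, 6).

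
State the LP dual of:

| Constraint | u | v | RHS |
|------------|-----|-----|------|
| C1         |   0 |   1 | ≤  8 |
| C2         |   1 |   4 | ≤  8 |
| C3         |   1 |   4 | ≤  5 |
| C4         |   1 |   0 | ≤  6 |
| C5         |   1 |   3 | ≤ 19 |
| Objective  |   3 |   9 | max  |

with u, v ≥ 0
Minimize: z = 8y1 + 8y2 + 5y3 + 6y4 + 19y5

Subject to:
  C1: -y2 - y3 - y4 - y5 ≤ -3
  C2: -y1 - 4y2 - 4y3 - 3y5 ≤ -9
  y1, y2, y3, y4, y5 ≥ 0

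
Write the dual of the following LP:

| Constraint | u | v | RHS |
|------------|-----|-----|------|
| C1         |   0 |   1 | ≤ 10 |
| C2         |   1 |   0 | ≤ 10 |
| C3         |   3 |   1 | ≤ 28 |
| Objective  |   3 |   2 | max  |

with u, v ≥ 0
Minimize: z = 10y1 + 10y2 + 28y3

Subject to:
  C1: -y2 - 3y3 ≤ -3
  C2: -y1 - y3 ≤ -2
  y1, y2, y3 ≥ 0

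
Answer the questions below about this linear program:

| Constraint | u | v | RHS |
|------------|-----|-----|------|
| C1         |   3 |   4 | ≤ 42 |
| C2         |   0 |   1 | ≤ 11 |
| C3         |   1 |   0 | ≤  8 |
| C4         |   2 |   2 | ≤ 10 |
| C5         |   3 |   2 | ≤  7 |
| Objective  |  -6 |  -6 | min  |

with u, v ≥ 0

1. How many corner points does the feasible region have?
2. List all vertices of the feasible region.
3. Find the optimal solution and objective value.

1. 3
2. (0, 0), (2.333, 0), (0, 3.5)
3. u = 0, v = 3.5, z = -21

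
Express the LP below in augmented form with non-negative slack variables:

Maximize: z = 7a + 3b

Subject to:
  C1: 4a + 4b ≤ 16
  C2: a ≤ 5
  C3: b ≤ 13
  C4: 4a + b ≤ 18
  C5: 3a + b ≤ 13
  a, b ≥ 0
max z = 7a + 3b

s.t.
  4a + 4b + s1 = 16
  a + s2 = 5
  b + s3 = 13
  4a + b + s4 = 18
  3a + b + s5 = 13
  a, b, s1, s2, s3, s4, s5 ≥ 0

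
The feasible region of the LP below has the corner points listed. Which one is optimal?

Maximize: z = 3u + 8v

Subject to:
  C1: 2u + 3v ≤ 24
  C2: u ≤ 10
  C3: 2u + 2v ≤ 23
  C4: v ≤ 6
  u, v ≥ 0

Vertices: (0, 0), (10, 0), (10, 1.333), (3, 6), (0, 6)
Evaluating z = 3u + 8v at each vertex:
  (0, 0): z = 0
  (10, 0): z = 30
  (10, 1.333): z = 40.67
  (3, 6): z = 57
  (0, 6): z = 48

The largest value is z = 57, attained at (3, 6).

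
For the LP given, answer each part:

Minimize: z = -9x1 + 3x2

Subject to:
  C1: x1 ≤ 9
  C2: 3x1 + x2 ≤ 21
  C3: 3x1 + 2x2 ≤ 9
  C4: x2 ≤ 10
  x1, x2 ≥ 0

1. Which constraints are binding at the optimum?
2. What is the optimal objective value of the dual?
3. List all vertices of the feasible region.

1. C3, x2 ≥ 0
2. -27 (by strong duality, equal to the primal optimum)
3. (0, 0), (3, 0), (0, 4.5)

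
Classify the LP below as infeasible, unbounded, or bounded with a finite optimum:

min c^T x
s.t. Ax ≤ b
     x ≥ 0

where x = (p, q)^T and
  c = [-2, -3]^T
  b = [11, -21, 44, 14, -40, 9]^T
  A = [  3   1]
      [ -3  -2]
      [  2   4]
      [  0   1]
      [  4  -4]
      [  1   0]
The point (0, 11) satisfies every constraint, so the LP is feasible; the constraints give p ≤ 9 and q ≤ 14, which with p, q ≥ 0 keep the feasible region inside a bounded box. A feasible, bounded LP attains a finite optimum at a vertex.

Bounded optimum: z* = -33 at (0, 11).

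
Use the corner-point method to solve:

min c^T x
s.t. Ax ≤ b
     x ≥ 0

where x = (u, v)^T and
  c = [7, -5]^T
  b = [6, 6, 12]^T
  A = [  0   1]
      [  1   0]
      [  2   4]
Each vertex is the intersection of two constraint boundaries that also satisfies all remaining constraints:
  u = 0 and v = 0 → (0, 0)
  u = 6 and 2u + 4v = 12 → (6, 0)
  2u + 4v = 12 and u = 0 → (0, 3)

Evaluating z = 7u - 5v at each vertex:
  (0, 0): z = 0
  (6, 0): z = 42
  (0, 3): z = -15

The minimum is at (0, 3) with z = -15.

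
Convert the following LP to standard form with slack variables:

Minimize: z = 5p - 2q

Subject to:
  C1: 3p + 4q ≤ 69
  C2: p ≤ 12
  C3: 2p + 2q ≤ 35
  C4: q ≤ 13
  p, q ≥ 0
min z = 5p - 2q

s.t.
  3p + 4q + s1 = 69
  p + s2 = 12
  2p + 2q + s3 = 35
  q + s4 = 13
  p, q, s1, s2, s3, s4 ≥ 0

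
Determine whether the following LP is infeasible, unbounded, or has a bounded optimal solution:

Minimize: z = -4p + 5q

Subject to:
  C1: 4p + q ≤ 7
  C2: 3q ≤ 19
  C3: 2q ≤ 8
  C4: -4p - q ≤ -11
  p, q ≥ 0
C1 requires 4p + q ≤ 7, while C4 (-4p - q ≤ -11) is equivalent to 4p + q ≥ 11. Together they would need 11 ≤ 4p + q ≤ 7, which is impossible since 11 > 7. No point satisfies all constraints.

Infeasible: no point satisfies all constraints simultaneously.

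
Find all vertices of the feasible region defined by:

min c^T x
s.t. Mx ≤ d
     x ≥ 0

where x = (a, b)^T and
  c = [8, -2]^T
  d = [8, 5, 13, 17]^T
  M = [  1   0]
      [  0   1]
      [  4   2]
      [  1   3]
Each vertex is the intersection of two constraint boundaries that also satisfies all remaining constraints:
  a = 0 and b = 0 → (0, 0)
  4a + 2b = 13 and b = 0 → (3.25, 0)
  b = 5 and 4a + 2b = 13 → (0.75, 5)
  b = 5 and a = 0 → (0, 5)

Vertices: (0, 0), (3.25, 0), (0.75, 5), (0, 5)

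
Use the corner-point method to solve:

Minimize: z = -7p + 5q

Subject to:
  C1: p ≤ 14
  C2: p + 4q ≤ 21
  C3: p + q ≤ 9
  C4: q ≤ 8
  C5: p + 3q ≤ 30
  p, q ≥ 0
Each vertex is the intersection of two constraint boundaries that also satisfies all remaining constraints:
  p = 0 and q = 0 → (0, 0)
  p + q = 9 and q = 0 → (9, 0)
  p + 4q = 21 and p + q = 9 → (5, 4)
  p + 4q = 21 and p = 0 → (0, 5.25)

Evaluating z = -7p + 5q at each vertex:
  (0, 0): z = 0
  (9, 0): z = -63
  (5, 4): z = -15
  (0, 5.25): z = 26.25

The minimum is at (9, 0) with z = -63.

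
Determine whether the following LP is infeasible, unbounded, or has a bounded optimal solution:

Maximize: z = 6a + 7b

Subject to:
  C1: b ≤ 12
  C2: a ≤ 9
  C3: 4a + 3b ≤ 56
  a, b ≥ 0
The point (5, 12) satisfies every constraint, so the LP is feasible; the constraints give a ≤ 9 and b ≤ 12, which with a, b ≥ 0 keep the feasible region inside a bounded box. A feasible, bounded LP attains a finite optimum at a vertex.

Evaluating z = 6a + 7b at each vertex:
  (0, 0): z = 0
  (9, 0): z = 54
  (9, 6.667): z = 100.7
  (5, 12): z = 114
  (0, 12): z = 84

Feasible with finite optimum z* = 114 at (5, 12).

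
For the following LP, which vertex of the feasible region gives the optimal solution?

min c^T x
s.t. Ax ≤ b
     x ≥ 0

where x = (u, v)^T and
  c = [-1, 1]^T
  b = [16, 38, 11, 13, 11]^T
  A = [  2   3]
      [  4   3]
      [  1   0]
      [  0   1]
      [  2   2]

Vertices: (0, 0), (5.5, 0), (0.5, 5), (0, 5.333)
Evaluating z = -u + v at each vertex:
  (0, 0): z = 0
  (5.5, 0): z = -5.5
  (0.5, 5): z = 4.5
  (0, 5.333): z = 5.333

The smallest value is z = -5.5, attained at (5.5, 0).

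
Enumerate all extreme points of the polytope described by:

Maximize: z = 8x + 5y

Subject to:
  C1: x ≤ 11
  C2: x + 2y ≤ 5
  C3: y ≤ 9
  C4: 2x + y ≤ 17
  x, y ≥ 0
Each vertex is the intersection of two constraint boundaries that also satisfies all remaining constraints:
  x = 0 and y = 0 → (0, 0)
  x + 2y = 5 and y = 0 → (5, 0)
  x + 2y = 5 and x = 0 → (0, 2.5)

Vertices: (0, 0), (5, 0), (0, 2.5)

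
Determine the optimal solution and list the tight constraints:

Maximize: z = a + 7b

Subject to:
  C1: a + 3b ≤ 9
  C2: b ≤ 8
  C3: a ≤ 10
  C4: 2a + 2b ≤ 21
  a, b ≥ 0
Optimal: a = 0, b = 3
Slack at optimum:
  C1: slack = 0 (binding)
  C2: slack = 5
  C3: slack = 10
  C4: slack = 15
  a ≥ 0: a = 0 (binding)
  b ≥ 0: b = 3
Binding constraints: C1, a ≥ 0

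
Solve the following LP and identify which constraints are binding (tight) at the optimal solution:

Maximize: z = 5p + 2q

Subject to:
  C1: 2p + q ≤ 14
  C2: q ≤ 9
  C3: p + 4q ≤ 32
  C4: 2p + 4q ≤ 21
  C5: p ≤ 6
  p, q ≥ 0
Optimal: p = 6, q = 2
Slack at optimum:
  C1: slack = 0 (binding)
  C2: slack = 7
  C3: slack = 18
  C4: slack = 1
  C5: slack = 0 (binding)
  p ≥ 0: p = 6
  q ≥ 0: q = 2
Binding constraints: C1, C5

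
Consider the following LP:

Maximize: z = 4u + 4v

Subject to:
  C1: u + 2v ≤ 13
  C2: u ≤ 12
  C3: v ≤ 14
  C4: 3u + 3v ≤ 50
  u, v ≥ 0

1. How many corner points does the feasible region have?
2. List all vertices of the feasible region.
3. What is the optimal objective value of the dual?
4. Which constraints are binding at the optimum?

1. 4
2. (0, 0), (12, 0), (12, 0.5), (0, 6.5)
3. 50 (by strong duality, equal to the primal optimum)
4. C1, C2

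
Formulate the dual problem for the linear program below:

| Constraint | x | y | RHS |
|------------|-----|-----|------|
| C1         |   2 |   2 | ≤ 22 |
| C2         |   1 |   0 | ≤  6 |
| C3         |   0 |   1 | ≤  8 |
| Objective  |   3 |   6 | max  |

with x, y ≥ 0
Minimize: z = 22y1 + 6y2 + 8y3

Subject to:
  C1: -2y1 - y2 ≤ -3
  C2: -2y1 - y3 ≤ -6
  y1, y2, y3 ≥ 0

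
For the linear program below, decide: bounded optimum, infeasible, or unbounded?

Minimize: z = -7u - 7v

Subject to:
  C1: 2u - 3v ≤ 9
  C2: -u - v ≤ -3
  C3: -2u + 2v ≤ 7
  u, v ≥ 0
Feasible point: (0, 3) satisfies every constraint, so the LP is feasible.
Direction d = (1, 1): for each constraint row a, a·d ≤ 0 —
  (2)(1) + (-3)(1) = -1 ≤ 0
  (-1)(1) + (-1)(1) = -2 ≤ 0
  (-2)(1) + (2)(1) = 0 ≤ 0
and d ≥ 0, so (0, 3) + t·d stays feasible for every t ≥ 0. Along this ray z = -7u - 7v changes by -14 per unit t, so z → −∞.

The LP is unbounded; z can be made arbitrarily small.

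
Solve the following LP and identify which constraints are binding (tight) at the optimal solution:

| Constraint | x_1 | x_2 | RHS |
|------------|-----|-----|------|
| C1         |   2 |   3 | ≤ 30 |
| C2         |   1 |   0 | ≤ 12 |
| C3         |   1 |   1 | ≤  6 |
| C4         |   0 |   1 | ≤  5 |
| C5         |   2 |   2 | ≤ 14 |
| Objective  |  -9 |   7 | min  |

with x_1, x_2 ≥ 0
Optimal: x_1 = 6, x_2 = 0
Binding: C3, x_2 ≥ 0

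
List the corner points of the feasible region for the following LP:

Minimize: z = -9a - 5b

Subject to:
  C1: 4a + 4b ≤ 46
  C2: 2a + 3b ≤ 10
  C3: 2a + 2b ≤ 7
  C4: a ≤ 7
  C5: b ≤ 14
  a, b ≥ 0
Each vertex is the intersection of two constraint boundaries that also satisfies all remaining constraints:
  a = 0 and b = 0 → (0, 0)
  2a + 2b = 7 and b = 0 → (3.5, 0)
  2a + 3b = 10 and 2a + 2b = 7 → (0.5, 3)
  2a + 3b = 10 and a = 0 → (0, 3.333)

Vertices: (0, 0), (3.5, 0), (0.5, 3), (0, 3.333)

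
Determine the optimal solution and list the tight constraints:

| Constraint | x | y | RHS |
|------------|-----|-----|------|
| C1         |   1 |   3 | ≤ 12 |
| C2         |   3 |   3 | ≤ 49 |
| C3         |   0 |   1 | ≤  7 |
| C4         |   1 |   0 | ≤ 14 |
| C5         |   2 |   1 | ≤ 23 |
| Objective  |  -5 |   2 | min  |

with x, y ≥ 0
Optimal: x = 11.5, y = 0
Slack at optimum:
  C1: slack = 0.5
  C2: slack = 14.5
  C3: slack = 7
  C4: slack = 2.5
  C5: slack = 0 (binding)
  x ≥ 0: x = 11.5
  y ≥ 0: y = 0 (binding)
Binding constraints: C5, y ≥ 0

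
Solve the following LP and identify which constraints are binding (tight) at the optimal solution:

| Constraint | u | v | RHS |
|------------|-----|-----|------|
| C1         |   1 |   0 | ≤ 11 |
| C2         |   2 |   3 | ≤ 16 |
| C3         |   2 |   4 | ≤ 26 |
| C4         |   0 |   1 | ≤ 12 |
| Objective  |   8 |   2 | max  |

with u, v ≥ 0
Optimal: u = 8, v = 0
Slack at optimum:
  C1: slack = 3
  C2: slack = 0 (binding)
  C3: slack = 10
  C4: slack = 12
  u ≥ 0: u = 8
  v ≥ 0: v = 0 (binding)
Binding constraints: C2, v ≥ 0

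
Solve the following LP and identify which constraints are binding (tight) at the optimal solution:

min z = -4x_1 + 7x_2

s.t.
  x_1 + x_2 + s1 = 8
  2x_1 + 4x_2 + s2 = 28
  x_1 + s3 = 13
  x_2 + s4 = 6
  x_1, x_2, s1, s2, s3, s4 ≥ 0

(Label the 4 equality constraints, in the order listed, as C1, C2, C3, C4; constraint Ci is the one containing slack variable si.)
Optimal: x_1 = 8, x_2 = 0
Binding: C1, x_2 ≥ 0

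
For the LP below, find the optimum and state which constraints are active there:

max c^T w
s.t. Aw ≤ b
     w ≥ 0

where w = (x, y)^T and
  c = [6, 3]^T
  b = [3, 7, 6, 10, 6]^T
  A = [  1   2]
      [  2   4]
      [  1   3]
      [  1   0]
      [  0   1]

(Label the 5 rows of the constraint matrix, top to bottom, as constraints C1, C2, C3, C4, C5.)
Optimal: x = 3, y = 0
Binding: C1, y ≥ 0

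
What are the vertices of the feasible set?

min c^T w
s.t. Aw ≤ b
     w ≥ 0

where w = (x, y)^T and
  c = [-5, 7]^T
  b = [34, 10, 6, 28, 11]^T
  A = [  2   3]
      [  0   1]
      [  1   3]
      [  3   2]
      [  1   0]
Each vertex is the intersection of two constraint boundaries that also satisfies all remaining constraints:
  x = 0 and y = 0 → (0, 0)
  x + 3y = 6 and y = 0 → (6, 0)
  x + 3y = 6 and x = 0 → (0, 2)

Vertices: (0, 0), (6, 0), (0, 2)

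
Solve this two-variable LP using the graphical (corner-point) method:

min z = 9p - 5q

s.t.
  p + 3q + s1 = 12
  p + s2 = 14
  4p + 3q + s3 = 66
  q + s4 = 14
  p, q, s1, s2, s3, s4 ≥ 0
Each vertex is the intersection of two constraint boundaries that also satisfies all remaining constraints:
  p = 0 and q = 0 → (0, 0)
  p + 3q = 12 and q = 0 → (12, 0)
  p + 3q = 12 and p = 0 → (0, 4)

Evaluating z = 9p - 5q at each vertex:
  (0, 0): z = 0
  (12, 0): z = 108
  (0, 4): z = -20

The minimum is at (0, 4) with z = -20.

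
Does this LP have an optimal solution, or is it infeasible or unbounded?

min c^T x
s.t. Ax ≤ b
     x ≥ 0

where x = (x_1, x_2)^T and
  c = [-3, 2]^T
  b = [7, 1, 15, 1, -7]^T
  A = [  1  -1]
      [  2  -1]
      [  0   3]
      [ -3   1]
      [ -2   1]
One constraint requires 2x_1 - x_2 ≤ 1, while the constraint -2x_1 + x_2 ≤ -7 is equivalent to 2x_1 - x_2 ≥ 7. Together they would need 7 ≤ 2x_1 - x_2 ≤ 1, which is impossible since 7 > 1. No point satisfies all constraints.

The feasible region is empty; the LP is infeasible.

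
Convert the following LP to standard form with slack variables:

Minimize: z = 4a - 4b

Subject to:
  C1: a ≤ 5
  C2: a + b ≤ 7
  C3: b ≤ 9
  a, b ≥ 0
min z = 4a - 4b

s.t.
  a + s1 = 5
  a + b + s2 = 7
  b + s3 = 9
  a, b, s1, s2, s3 ≥ 0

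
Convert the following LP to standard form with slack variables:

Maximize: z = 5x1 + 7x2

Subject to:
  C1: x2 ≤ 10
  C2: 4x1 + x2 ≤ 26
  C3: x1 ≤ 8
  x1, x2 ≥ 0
max z = 5x1 + 7x2

s.t.
  x2 + s1 = 10
  4x1 + x2 + s2 = 26
  x1 + s3 = 8
  x1, x2, s1, s2, s3 ≥ 0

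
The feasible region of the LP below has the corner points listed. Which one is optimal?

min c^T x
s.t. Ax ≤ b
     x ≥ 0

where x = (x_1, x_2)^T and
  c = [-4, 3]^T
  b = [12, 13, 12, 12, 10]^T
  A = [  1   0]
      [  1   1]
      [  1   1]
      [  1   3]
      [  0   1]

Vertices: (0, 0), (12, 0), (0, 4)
Evaluating z = -4x_1 + 3x_2 at each vertex:
  (0, 0): z = 0
  (12, 0): z = -48
  (0, 4): z = 12

The smallest value is z = -48, attained at (12, 0).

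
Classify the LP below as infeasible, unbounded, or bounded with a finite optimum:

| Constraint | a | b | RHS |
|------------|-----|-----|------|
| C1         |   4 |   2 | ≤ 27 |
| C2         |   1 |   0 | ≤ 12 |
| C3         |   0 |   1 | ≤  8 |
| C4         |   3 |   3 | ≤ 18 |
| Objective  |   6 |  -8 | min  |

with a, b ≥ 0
The point (0, 6) satisfies every constraint, so the LP is feasible; the constraints give a ≤ 12 and b ≤ 8, which with a, b ≥ 0 keep the feasible region inside a bounded box. A feasible, bounded LP attains a finite optimum at a vertex.

Evaluating z = 6a - 8b at each vertex:
  (0, 0): z = 0
  (6, 0): z = 36
  (0, 6): z = -48

Feasible with finite optimum z* = -48 at (0, 6).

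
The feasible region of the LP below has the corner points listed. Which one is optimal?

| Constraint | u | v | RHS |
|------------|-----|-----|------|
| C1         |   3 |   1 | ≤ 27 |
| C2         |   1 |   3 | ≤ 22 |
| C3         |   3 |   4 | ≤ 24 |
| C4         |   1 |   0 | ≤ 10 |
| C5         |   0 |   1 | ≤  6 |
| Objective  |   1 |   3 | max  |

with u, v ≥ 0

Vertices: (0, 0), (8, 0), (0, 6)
Evaluating z = u + 3v at each vertex:
  (0, 0): z = 0
  (8, 0): z = 8
  (0, 6): z = 18

The largest value is z = 18, attained at (0, 6).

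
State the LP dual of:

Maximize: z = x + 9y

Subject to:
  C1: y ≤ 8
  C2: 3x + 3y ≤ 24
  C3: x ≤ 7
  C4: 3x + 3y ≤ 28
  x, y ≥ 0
Minimize: z = 8y1 + 24y2 + 7y3 + 28y4

Subject to:
  C1: -3y2 - y3 - 3y4 ≤ -1
  C2: -y1 - 3y2 - 3y4 ≤ -9
  y1, y2, y3, y4 ≥ 0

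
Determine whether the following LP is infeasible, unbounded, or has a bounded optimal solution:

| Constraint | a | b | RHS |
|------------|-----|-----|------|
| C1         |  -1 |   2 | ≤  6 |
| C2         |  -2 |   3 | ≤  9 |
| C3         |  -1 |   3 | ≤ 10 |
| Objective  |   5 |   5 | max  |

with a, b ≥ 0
Feasible point: (0, 0) satisfies every constraint, so the LP is feasible.
Direction d = (1, 0): for each constraint row a, a·d ≤ 0 —
  (-1)(1) + (2)(0) = -1 ≤ 0
  (-2)(1) + (3)(0) = -2 ≤ 0
  (-1)(1) + (3)(0) = -1 ≤ 0
and d ≥ 0, so (0, 0) + t·d stays feasible for every t ≥ 0. Along this ray z = 5a + 5b changes by 5 per unit t, so z → +∞.

Unbounded — the objective can increase without bound over the feasible region.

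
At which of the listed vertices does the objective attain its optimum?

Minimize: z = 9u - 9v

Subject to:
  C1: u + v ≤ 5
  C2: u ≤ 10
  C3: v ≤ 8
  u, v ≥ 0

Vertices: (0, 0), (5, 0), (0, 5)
Evaluating z = 9u - 9v at each vertex:
  (0, 0): z = 0
  (5, 0): z = 45
  (0, 5): z = -45

The smallest value is z = -45, attained at (0, 5).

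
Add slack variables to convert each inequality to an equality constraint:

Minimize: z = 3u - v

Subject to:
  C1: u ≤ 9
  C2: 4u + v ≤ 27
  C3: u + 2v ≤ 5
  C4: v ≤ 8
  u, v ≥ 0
min z = 3u - v

s.t.
  u + s1 = 9
  4u + v + s2 = 27
  u + 2v + s3 = 5
  v + s4 = 8
  u, v, s1, s2, s3, s4 ≥ 0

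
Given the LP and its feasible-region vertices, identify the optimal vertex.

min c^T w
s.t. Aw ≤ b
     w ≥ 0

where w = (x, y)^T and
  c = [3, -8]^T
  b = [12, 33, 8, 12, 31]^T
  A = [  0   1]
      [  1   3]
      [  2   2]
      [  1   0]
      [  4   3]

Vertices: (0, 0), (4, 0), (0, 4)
Evaluating z = 3x - 8y at each vertex:
  (0, 0): z = 0
  (4, 0): z = 12
  (0, 4): z = -32

The smallest value is z = -32, attained at (0, 4).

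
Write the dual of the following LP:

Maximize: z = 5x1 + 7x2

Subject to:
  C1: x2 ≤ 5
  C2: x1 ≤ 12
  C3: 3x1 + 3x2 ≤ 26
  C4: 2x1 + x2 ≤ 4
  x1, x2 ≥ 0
Minimize: z = 5y1 + 12y2 + 26y3 + 4y4

Subject to:
  C1: -y2 - 3y3 - 2y4 ≤ -5
  C2: -y1 - 3y3 - y4 ≤ -7
  y1, y2, y3, y4 ≥ 0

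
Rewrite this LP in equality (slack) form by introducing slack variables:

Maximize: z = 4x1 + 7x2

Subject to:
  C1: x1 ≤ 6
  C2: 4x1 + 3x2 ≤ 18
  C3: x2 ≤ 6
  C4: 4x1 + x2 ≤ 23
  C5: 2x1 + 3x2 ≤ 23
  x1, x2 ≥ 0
max z = 4x1 + 7x2

s.t.
  x1 + s1 = 6
  4x1 + 3x2 + s2 = 18
  x2 + s3 = 6
  4x1 + x2 + s4 = 23
  2x1 + 3x2 + s5 = 23
  x1, x2, s1, s2, s3, s4, s5 ≥ 0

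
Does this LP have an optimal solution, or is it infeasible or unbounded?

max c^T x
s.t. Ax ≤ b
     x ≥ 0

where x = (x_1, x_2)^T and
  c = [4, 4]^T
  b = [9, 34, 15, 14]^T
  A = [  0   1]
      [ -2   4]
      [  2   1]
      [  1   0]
The point (3, 9) satisfies every constraint, so the LP is feasible; the constraints give x_1 ≤ 14 and x_2 ≤ 9, which with x_1, x_2 ≥ 0 keep the feasible region inside a bounded box. A feasible, bounded LP attains a finite optimum at a vertex.

Evaluating z = 4x_1 + 4x_2 at each vertex:
  (0, 0): z = 0
  (7.5, 0): z = 30
  (3, 9): z = 48
  (1, 9): z = 40
  (0, 8.5): z = 34

Bounded optimum: z* = 48 at (3, 9).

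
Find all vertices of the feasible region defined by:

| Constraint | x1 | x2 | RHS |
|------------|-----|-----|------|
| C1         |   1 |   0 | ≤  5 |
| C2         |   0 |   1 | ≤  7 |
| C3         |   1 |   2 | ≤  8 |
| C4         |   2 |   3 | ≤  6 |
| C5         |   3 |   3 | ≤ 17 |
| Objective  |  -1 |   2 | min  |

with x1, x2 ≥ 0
Each vertex is the intersection of two constraint boundaries that also satisfies all remaining constraints:
  x1 = 0 and x2 = 0 → (0, 0)
  2x1 + 3x2 = 6 and x2 = 0 → (3, 0)
  2x1 + 3x2 = 6 and x1 = 0 → (0, 2)

Vertices: (0, 0), (3, 0), (0, 2)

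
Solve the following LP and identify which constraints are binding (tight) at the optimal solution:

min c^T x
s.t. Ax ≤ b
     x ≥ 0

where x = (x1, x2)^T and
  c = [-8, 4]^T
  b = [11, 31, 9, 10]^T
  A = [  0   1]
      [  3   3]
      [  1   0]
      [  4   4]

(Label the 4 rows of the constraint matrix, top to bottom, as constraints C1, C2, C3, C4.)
Optimal: x1 = 2.5, x2 = 0
Slack at optimum:
  C1: slack = 11
  C2: slack = 23.5
  C3: slack = 6.5
  C4: slack = 0 (binding)
  x1 ≥ 0: x1 = 2.5
  x2 ≥ 0: x2 = 0 (binding)
Binding constraints: C4, x2 ≥ 0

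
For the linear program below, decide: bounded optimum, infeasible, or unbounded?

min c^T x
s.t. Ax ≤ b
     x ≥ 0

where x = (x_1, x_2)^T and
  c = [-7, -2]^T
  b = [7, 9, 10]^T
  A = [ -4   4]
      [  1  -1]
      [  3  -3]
Feasible point: (0, 0) satisfies every constraint, so the LP is feasible.
Direction d = (1, 1): for each constraint row a, a·d ≤ 0 —
  (-4)(1) + (4)(1) = 0 ≤ 0
  (1)(1) + (-1)(1) = 0 ≤ 0
  (3)(1) + (-3)(1) = 0 ≤ 0
and d ≥ 0, so (0, 0) + t·d stays feasible for every t ≥ 0. Along this ray z = -7x_1 - 2x_2 changes by -9 per unit t, so z → −∞.

The LP is unbounded; z can be made arbitrarily small.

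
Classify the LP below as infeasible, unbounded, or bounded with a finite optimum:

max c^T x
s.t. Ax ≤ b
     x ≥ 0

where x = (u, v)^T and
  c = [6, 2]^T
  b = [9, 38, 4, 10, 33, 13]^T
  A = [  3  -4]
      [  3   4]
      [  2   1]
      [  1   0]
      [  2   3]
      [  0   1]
The point (2, 0) satisfies every constraint, so the LP is feasible; the constraints give u ≤ 10 and v ≤ 13, which with u, v ≥ 0 keep the feasible region inside a bounded box. A feasible, bounded LP attains a finite optimum at a vertex.

Feasible with finite optimum z* = 12 at (2, 0).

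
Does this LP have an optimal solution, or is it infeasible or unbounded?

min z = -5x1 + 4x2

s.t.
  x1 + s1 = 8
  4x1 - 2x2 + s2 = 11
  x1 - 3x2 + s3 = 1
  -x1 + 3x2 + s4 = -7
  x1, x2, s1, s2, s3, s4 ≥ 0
The row x1 - 3x2 + s3 = 1 with s3 ≥ 0 requires x1 - 3x2 ≤ 1, while the row -x1 + 3x2 + s4 = -7 with s4 ≥ 0 is equivalent to x1 - 3x2 ≥ 7. Together they would need 7 ≤ x1 - 3x2 ≤ 1, which is impossible since 7 > 1. No point satisfies all constraints.

The feasible region is empty; the LP is infeasible.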